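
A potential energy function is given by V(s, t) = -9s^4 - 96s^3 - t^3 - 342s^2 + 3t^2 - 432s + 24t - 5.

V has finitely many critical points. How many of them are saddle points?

3

V separates as a function of s plus a function of t, so ∇V=0 decouples.
∂V/∂s = -36(s + 1)(s + 3)(s + 4) = 0 at s ∈ {-4, -3, -1}; ∂V/∂t = -3(t - 4)(t + 2) = 0 at t ∈ {-2, 4}.
The Hessian is diagonal: diag(V_ss, V_tt). Second derivatives: V_ss(-4)=-108, V_ss(-3)=72, V_ss(-1)=-216; V_tt(-2)=18, V_tt(4)=-18.
Saddle points occur where the two diagonal entries have opposite signs: (-4, -2), (-3, 4), (-1, -2). Count: 3.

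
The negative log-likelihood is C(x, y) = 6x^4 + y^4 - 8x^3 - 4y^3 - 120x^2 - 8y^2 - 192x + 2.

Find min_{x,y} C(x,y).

C(x,y) separates as P(x) + Q(y) + 2, so its minimum is min P + min Q + 2.
P'(x) = 24(x - 4)(x + 1)(x + 2) vanishes at x ∈ {-2, -1, 4}; Q'(y) = 4y(y - 4)(y + 1) vanishes at y ∈ {-1, 0, 4}.
Local minima of P (where P''>0): P(-2)=64, P(4)=-1664. Local minima of Q: Q(-1)=-3, Q(4)=-128.
So the global minimum of C is P(4) + Q(4) + 2 = -1664 − 128 + 2 = -1790, attained at (4, 4).

-1790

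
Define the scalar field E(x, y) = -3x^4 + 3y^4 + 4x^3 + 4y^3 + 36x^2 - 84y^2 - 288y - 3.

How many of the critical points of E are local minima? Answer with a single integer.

E separates as a function of x plus a function of y, so ∇E=0 decouples.
∂E/∂x = -12x(x - 3)(x + 2) = 0 at x ∈ {-2, 0, 3}; ∂E/∂y = 12(y - 4)(y + 2)(y + 3) = 0 at y ∈ {-3, -2, 4}.
The Hessian is diagonal: diag(E_xx, E_yy). Second derivatives: E_xx(-2)=-120, E_xx(0)=72, E_xx(3)=-180; E_yy(-3)=84, E_yy(-2)=-72, E_yy(4)=504.
Local minima occur where both diagonal entries positive: (0, -3), (0, 4). Count: 2.

2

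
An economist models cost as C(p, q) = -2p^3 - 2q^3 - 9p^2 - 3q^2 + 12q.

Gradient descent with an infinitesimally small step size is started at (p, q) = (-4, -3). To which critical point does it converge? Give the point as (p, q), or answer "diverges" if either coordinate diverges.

C is separable, so gradient descent decouples: p follows -∂C/∂p, q follows -∂C/∂q.
∂C/∂p = -6p(p + 3); at p=-4 this is -24, so p increases.
∂C/∂q = -6(q - 1)(q + 2); at q=-3 this is -24, so q increases.
p converges to its nearest critical value -3 (a local min of the p-part); q converges to -2. The iterate converges to (-3, -2).

(-3, -2)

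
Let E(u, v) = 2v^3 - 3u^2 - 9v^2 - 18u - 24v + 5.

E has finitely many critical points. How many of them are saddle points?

E separates as a function of u plus a function of v, so ∇E=0 decouples.
∂E/∂u = -6(u + 3) = 0 at u ∈ {-3}; ∂E/∂v = 6(v - 4)(v + 1) = 0 at v ∈ {-1, 4}.
The Hessian is diagonal: diag(E_uu, E_vv). Second derivatives: E_uu(-3)=-6; E_vv(-1)=-30, E_vv(4)=30.
Saddle points occur where the two diagonal entries have opposite signs: (-3, 4). Count: 1.

1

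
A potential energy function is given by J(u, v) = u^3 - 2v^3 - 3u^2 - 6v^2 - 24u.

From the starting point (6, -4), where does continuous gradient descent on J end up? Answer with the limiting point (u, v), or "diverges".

J is separable, so gradient descent decouples: u follows -∂J/∂u, v follows -∂J/∂v.
∂J/∂u = 3(u - 4)(u + 2); at u=6 this is 48, so u decreases.
∂J/∂v = -6v(v + 2); at v=-4 this is -48, so v increases.
u converges to its nearest critical value 4 (a local min of the u-part); v converges to -2. The iterate converges to (4, -2).

(4, -2)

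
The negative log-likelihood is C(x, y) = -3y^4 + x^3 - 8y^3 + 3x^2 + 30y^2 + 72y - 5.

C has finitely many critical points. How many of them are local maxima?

C separates as a function of x plus a function of y, so ∇C=0 decouples.
∂C/∂x = 3x(x + 2) = 0 at x ∈ {-2, 0}; ∂C/∂y = -12(y - 2)(y + 1)(y + 3) = 0 at y ∈ {-3, -1, 2}.
The Hessian is diagonal: diag(C_xx, C_yy). Second derivatives: C_xx(-2)=-6, C_xx(0)=6; C_yy(-3)=-120, C_yy(-1)=72, C_yy(2)=-180.
Local maxima occur where both diagonal entries negative: (-2, -3), (-2, 2). Count: 2.

2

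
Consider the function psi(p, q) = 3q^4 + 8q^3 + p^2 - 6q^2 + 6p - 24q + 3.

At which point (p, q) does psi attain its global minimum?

(-3, 1)

psi(p,q) separates as A(p) + B(q) + 3, so its minimum is min A + min B + 3.
A'(p) = 2p + 6 vanishes at p ∈ {-3}; B'(q) = 12(q - 1)(q + 1)(q + 2) vanishes at q ∈ {-2, -1, 1}.
Local minima of A (where A''>0): A(-3)=-9. Local minima of B: B(-2)=8, B(1)=-19.
So the global minimum of psi is A(-3) + B(1) + 3 = -9 − 19 + 3 = -25, attained at (-3, 1).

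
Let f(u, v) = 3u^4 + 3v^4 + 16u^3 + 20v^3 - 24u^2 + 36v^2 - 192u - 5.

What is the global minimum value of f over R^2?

-309

f(u,v) separates as P(u) + Q(v) − 5, so its minimum is min P + min Q − 5.
P'(u) = 12(u - 2)(u + 2)(u + 4) vanishes at u ∈ {-4, -2, 2}; Q'(v) = 12v(v + 2)(v + 3) vanishes at v ∈ {-3, -2, 0}.
Local minima of P (where P''>0): P(-4)=128, P(2)=-304. Local minima of Q: Q(-3)=27, Q(0)=0.
So the global minimum of f is P(2) + Q(0) − 5 = -304 + 0 − 5 = -309, attained at (2, 0).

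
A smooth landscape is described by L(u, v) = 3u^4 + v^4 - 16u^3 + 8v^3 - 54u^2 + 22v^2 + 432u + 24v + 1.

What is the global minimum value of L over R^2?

L(u,v) separates as P(u) + Q(v) + 1, so its minimum is min P + min Q + 1.
P'(u) = 12(u - 4)(u - 3)(u + 3) vanishes at u ∈ {-3, 3, 4}; Q'(v) = 4(v + 1)(v + 2)(v + 3) vanishes at v ∈ {-3, -2, -1}.
Local minima of P (where P''>0): P(-3)=-1107, P(4)=608. Local minima of Q: Q(-3)=-9, Q(-1)=-9.
So the global minimum of L is P(-3) + Q(-3) + 1 = -1107 − 9 + 1 = -1115, attained at (-3, -3).

-1115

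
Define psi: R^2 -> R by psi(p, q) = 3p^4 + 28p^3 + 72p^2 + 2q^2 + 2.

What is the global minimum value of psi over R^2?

2

psi(p,q) separates as A(p) + B(q) + 2, so its minimum is min A + min B + 2.
A'(p) = 12p(p + 3)(p + 4) vanishes at p ∈ {-4, -3, 0}; B'(q) = 4q vanishes at q ∈ {0}.
Local minima of A (where A''>0): A(-4)=128, A(0)=0. Local minima of B: B(0)=0.
So the global minimum of psi is A(0) + B(0) + 2 = 0 + 0 + 2 = 2, attained at (0, 0).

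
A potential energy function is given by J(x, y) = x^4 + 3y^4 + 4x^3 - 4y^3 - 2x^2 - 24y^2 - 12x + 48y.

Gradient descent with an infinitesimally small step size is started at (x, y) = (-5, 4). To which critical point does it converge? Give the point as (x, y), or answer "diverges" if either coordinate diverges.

J is separable, so gradient descent decouples: x follows -∂J/∂x, y follows -∂J/∂y.
∂J/∂x = 4(x - 1)(x + 1)(x + 3); at x=-5 this is -192, so x increases.
∂J/∂y = 12(y - 2)(y - 1)(y + 2); at y=4 this is 432, so y decreases.
x converges to its nearest critical value -3 (a local min of the x-part); y converges to 2. The iterate converges to (-3, 2).

(-3, 2)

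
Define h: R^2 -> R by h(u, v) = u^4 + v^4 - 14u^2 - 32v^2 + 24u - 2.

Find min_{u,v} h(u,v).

-375

h(u,v) separates as P(u) + Q(v) − 2, so its minimum is min P + min Q − 2.
P'(u) = 4(u - 2)(u - 1)(u + 3) vanishes at u ∈ {-3, 1, 2}; Q'(v) = 4v(v - 4)(v + 4) vanishes at v ∈ {-4, 0, 4}.
Local minima of P (where P''>0): P(-3)=-117, P(2)=8. Local minima of Q: Q(-4)=-256, Q(4)=-256.
So the global minimum of h is P(-3) + Q(-4) − 2 = -117 − 256 − 2 = -375, attained at (-3, -4).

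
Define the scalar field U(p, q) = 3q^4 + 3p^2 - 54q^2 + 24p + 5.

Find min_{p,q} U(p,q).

U(p,q) separates as A(p) + B(q) + 5, so its minimum is min A + min B + 5.
A'(p) = 6p + 24 vanishes at p ∈ {-4}; B'(q) = 12q(q - 3)(q + 3) vanishes at q ∈ {-3, 0, 3}.
Local minima of A (where A''>0): A(-4)=-48. Local minima of B: B(-3)=-243, B(3)=-243.
So the global minimum of U is A(-4) + B(-3) + 5 = -48 − 243 + 5 = -286, attained at (-4, -3).

-286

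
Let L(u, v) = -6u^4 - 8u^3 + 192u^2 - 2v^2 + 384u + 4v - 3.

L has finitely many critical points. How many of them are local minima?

L separates as a function of u plus a function of v, so ∇L=0 decouples.
∂L/∂u = -24(u - 4)(u + 1)(u + 4) = 0 at u ∈ {-4, -1, 4}; ∂L/∂v = -4(v - 1) = 0 at v ∈ {1}.
The Hessian is diagonal: diag(L_uu, L_vv). Second derivatives: L_uu(-4)=-576, L_uu(-1)=360, L_uu(4)=-960; L_vv(1)=-4.
Local minima occur where both diagonal entries positive: none. Count: 0.

0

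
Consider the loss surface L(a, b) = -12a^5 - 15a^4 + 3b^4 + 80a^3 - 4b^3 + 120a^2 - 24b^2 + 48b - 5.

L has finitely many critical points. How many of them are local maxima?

L separates as a function of a plus a function of b, so ∇L=0 decouples.
∂L/∂a = -60a(a - 2)(a + 1)(a + 2) = 0 at a ∈ {-2, -1, 0, 2}; ∂L/∂b = 12(b - 2)(b - 1)(b + 2) = 0 at b ∈ {-2, 1, 2}.
The Hessian is diagonal: diag(L_aa, L_bb). Second derivatives: L_aa(-2)=480, L_aa(-1)=-180, L_aa(0)=240, L_aa(2)=-1440; L_bb(-2)=144, L_bb(1)=-36, L_bb(2)=48.
Local maxima occur where both diagonal entries negative: (-1, 1), (2, 1). Count: 2.

2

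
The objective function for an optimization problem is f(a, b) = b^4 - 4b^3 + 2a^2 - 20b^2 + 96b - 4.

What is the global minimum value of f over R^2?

f(a,b) separates as P(a) + Q(b) − 4, so its minimum is min P + min Q − 4.
P'(a) = 4a vanishes at a ∈ {0}; Q'(b) = 4(b - 4)(b - 2)(b + 3) vanishes at b ∈ {-3, 2, 4}.
Local minima of P (where P''>0): P(0)=0. Local minima of Q: Q(-3)=-279, Q(4)=64.
So the global minimum of f is P(0) + Q(-3) − 4 = 0 − 279 − 4 = -283, attained at (0, -3).

-283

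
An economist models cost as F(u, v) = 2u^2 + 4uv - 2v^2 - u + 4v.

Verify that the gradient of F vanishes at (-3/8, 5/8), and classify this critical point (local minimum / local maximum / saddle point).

saddle point

∇F = (4u + 4v - 1, 4u - 4v + 4); substituting (-3/8, 5/8) gives ∇F = (0, 0), so (-3/8, 5/8) is indeed a critical point.
The Hessian of F is constant: H = [[4, 4], [4, -4]].
det(H) = 4·(-4) − 4² = -32.
Since det(H) < 0, H is indefinite and the critical point is a saddle point.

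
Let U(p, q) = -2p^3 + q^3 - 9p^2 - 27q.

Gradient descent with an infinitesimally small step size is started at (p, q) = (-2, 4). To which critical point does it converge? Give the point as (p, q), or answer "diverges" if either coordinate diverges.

U is separable, so gradient descent decouples: p follows -∂U/∂p, q follows -∂U/∂q.
∂U/∂p = -6p(p + 3); at p=-2 this is 12, so p decreases.
∂U/∂q = 3(q - 3)(q + 3); at q=4 this is 21, so q decreases.
p converges to its nearest critical value -3 (a local min of the p-part); q converges to 3. The iterate converges to (-3, 3).

(-3, 3)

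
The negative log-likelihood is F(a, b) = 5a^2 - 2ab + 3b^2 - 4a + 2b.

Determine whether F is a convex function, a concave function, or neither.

F is quadratic, so its Hessian is the constant matrix H = [[10, -2], [-2, 6]].
det(H) = 56, tr(H) = 16.
det(H) > 0 and tr(H) > 0, so H is positive definite everywhere: convex.

convex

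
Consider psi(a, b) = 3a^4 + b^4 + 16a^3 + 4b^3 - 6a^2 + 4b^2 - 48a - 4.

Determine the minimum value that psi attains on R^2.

psi(a,b) separates as P(a) + Q(b) − 4, so its minimum is min P + min Q − 4.
P'(a) = 12(a - 1)(a + 1)(a + 4) vanishes at a ∈ {-4, -1, 1}; Q'(b) = 4b(b + 1)(b + 2) vanishes at b ∈ {-2, -1, 0}.
Local minima of P (where P''>0): P(-4)=-160, P(1)=-35. Local minima of Q: Q(-2)=0, Q(0)=0.
So the global minimum of psi is P(-4) + Q(-2) − 4 = -160 + 0 − 4 = -164, attained at (-4, -2).

-164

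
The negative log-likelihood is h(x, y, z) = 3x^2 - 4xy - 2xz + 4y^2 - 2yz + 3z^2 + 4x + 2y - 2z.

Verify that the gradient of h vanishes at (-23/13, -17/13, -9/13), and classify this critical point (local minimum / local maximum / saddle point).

∇h = (6x - 4y - 2z + 4, -4x + 8y - 2z + 2, -2x - 2y + 6z - 2); substituting (-23/13, -17/13, -9/13) gives ∇h = (0, 0, 0), so (-23/13, -17/13, -9/13) is indeed a critical point.
The Hessian is constant: H = [[6, -4, -2], [-4, 8, -2], [-2, -2, 6]].
Leading principal minors: Δ₁ = 6, Δ₂ = 32, Δ₃ = 104.
All leading minors are positive, so H is positive definite: a local minimum.

local minimum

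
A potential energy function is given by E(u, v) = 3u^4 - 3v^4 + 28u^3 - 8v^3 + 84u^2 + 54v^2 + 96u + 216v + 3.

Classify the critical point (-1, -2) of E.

local minimum

The mixed partial ∂²E/∂u∂v is 0, so the Hessian at any point is diag(E_uu, E_vv) = diag(12(3u^2 + 14u + 14), 12(-3v^2 - 4v + 9)).
At (-1, -2): H = diag(36, 60).
Both eigenvalues are positive, so H is positive definite: a local minimum.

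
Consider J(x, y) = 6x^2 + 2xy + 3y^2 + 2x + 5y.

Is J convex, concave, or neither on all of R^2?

J is quadratic, so its Hessian is the constant matrix H = [[12, 2], [2, 6]].
det(H) = 68, tr(H) = 18.
det(H) > 0 and tr(H) > 0, so H is positive definite everywhere: convex.

convex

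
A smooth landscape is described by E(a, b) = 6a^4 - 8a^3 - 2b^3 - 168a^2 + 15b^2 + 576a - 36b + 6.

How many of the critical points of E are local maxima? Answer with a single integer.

1

E separates as a function of a plus a function of b, so ∇E=0 decouples.
∂E/∂a = 24(a - 3)(a - 2)(a + 4) = 0 at a ∈ {-4, 2, 3}; ∂E/∂b = -6(b - 3)(b - 2) = 0 at b ∈ {2, 3}.
The Hessian is diagonal: diag(E_aa, E_bb). Second derivatives: E_aa(-4)=1008, E_aa(2)=-144, E_aa(3)=168; E_bb(2)=6, E_bb(3)=-6.
Local maxima occur where both diagonal entries negative: (2, 3). Count: 1.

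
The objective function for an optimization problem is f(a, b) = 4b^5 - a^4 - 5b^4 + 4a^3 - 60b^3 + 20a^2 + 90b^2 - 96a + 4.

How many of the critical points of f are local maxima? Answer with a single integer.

4

f separates as a function of a plus a function of b, so ∇f=0 decouples.
∂f/∂a = -4(a - 4)(a - 2)(a + 3) = 0 at a ∈ {-3, 2, 4}; ∂f/∂b = 20b(b - 3)(b - 1)(b + 3) = 0 at b ∈ {-3, 0, 1, 3}.
The Hessian is diagonal: diag(f_aa, f_bb). Second derivatives: f_aa(-3)=-140, f_aa(2)=40, f_aa(4)=-56; f_bb(-3)=-1440, f_bb(0)=180, f_bb(1)=-160, f_bb(3)=720.
Local maxima occur where both diagonal entries negative: (-3, -3), (-3, 1), (4, -3), (4, 1). Count: 4.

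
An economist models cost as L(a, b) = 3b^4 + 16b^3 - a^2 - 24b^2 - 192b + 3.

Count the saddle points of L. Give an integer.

2

L separates as a function of a plus a function of b, so ∇L=0 decouples.
∂L/∂a = -2a = 0 at a ∈ {0}; ∂L/∂b = 12(b - 2)(b + 2)(b + 4) = 0 at b ∈ {-4, -2, 2}.
The Hessian is diagonal: diag(L_aa, L_bb). Second derivatives: L_aa(0)=-2; L_bb(-4)=144, L_bb(-2)=-96, L_bb(2)=288.
Saddle points occur where the two diagonal entries have opposite signs: (0, -4), (0, 2). Count: 2.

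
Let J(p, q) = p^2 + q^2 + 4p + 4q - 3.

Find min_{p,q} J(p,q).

J(p,q) separates as A(p) + B(q) − 3, so its minimum is min A + min B − 3.
A'(p) = 2p + 4 vanishes at p ∈ {-2}; B'(q) = 2q + 4 vanishes at q ∈ {-2}.
Local minima of A (where A''>0): A(-2)=-4. Local minima of B: B(-2)=-4.
So the global minimum of J is A(-2) + B(-2) − 3 = -4 − 4 − 3 = -11, attained at (-2, -2).

-11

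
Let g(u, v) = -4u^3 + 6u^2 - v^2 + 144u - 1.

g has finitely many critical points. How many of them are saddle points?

g separates as a function of u plus a function of v, so ∇g=0 decouples.
∂g/∂u = -12(u - 4)(u + 3) = 0 at u ∈ {-3, 4}; ∂g/∂v = -2v = 0 at v ∈ {0}.
The Hessian is diagonal: diag(g_uu, g_vv). Second derivatives: g_uu(-3)=84, g_uu(4)=-84; g_vv(0)=-2.
Saddle points occur where the two diagonal entries have opposite signs: (-3, 0). Count: 1.

1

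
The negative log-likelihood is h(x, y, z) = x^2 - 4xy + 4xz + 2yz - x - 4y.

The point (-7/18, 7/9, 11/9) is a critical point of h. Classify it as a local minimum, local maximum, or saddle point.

saddle point

The Hessian is constant: H = [[2, -4, 4], [-4, 0, 2], [4, 2, 0]].
Leading principal minors: Δ₁ = 2, Δ₂ = -16, Δ₃ = -72.
The minors fit neither the all-positive nor the alternating-sign pattern, so H is indefinite: a saddle point.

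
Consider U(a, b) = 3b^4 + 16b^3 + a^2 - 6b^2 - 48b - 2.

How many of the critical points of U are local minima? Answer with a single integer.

U separates as a function of a plus a function of b, so ∇U=0 decouples.
∂U/∂a = 2a = 0 at a ∈ {0}; ∂U/∂b = 12(b - 1)(b + 1)(b + 4) = 0 at b ∈ {-4, -1, 1}.
The Hessian is diagonal: diag(U_aa, U_bb). Second derivatives: U_aa(0)=2; U_bb(-4)=180, U_bb(-1)=-72, U_bb(1)=120.
Local minima occur where both diagonal entries positive: (0, -4), (0, 1). Count: 2.

2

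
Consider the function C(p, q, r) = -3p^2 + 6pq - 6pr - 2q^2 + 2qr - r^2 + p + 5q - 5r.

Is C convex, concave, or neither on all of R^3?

neither

C is quadratic, so its Hessian is the constant matrix H = [[-6, 6, -6], [6, -4, 2], [-6, 2, -2]].
Leading principal minors: -6, -12, 48.
Neither pattern holds ⇒ H is indefinite ⇒ neither convex nor concave.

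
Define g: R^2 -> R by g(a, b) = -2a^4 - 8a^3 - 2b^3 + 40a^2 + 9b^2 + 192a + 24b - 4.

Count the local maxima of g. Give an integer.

g separates as a function of a plus a function of b, so ∇g=0 decouples.
∂g/∂a = -8(a - 3)(a + 2)(a + 4) = 0 at a ∈ {-4, -2, 3}; ∂g/∂b = -6(b - 4)(b + 1) = 0 at b ∈ {-1, 4}.
The Hessian is diagonal: diag(g_aa, g_bb). Second derivatives: g_aa(-4)=-112, g_aa(-2)=80, g_aa(3)=-280; g_bb(-1)=30, g_bb(4)=-30.
Local maxima occur where both diagonal entries negative: (-4, 4), (3, 4). Count: 2.

2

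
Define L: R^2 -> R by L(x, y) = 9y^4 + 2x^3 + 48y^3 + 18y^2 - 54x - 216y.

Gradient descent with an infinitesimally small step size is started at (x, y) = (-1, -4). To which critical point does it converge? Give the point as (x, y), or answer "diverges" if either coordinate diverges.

(3, -3)

L is separable, so gradient descent decouples: x follows -∂L/∂x, y follows -∂L/∂y.
∂L/∂x = 6(x - 3)(x + 3); at x=-1 this is -48, so x increases.
∂L/∂y = 36(y - 1)(y + 2)(y + 3); at y=-4 this is -360, so y increases.
x converges to its nearest critical value 3 (a local min of the x-part); y converges to -3. The iterate converges to (3, -3).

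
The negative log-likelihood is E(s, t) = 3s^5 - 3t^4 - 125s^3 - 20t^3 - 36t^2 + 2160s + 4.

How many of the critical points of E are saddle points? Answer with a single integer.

E separates as a function of s plus a function of t, so ∇E=0 decouples.
∂E/∂s = 15(s - 4)(s - 3)(s + 3)(s + 4) = 0 at s ∈ {-4, -3, 3, 4}; ∂E/∂t = -12t(t + 2)(t + 3) = 0 at t ∈ {-3, -2, 0}.
The Hessian is diagonal: diag(E_ss, E_tt). Second derivatives: E_ss(-4)=-840, E_ss(-3)=630, E_ss(3)=-630, E_ss(4)=840; E_tt(-3)=-36, E_tt(-2)=24, E_tt(0)=-72.
Saddle points occur where the two diagonal entries have opposite signs: (-4, -2), (-3, -3), (-3, 0), (3, -2), (4, -3), (4, 0). Count: 6.

6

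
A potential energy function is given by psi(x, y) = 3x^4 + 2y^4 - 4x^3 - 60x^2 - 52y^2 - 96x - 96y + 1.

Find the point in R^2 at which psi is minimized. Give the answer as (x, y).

psi(x,y) separates as P(x) + Q(y) + 1, so its minimum is min P + min Q + 1.
P'(x) = 12(x - 4)(x + 1)(x + 2) vanishes at x ∈ {-2, -1, 4}; Q'(y) = 8(y - 4)(y + 1)(y + 3) vanishes at y ∈ {-3, -1, 4}.
Local minima of P (where P''>0): P(-2)=32, P(4)=-832. Local minima of Q: Q(-3)=-18, Q(4)=-704.
So the global minimum of psi is P(4) + Q(4) + 1 = -832 − 704 + 1 = -1535, attained at (4, 4).

(4, 4)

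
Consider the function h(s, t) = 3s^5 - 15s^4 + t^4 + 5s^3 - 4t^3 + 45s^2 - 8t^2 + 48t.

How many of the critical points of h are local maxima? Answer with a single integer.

h separates as a function of s plus a function of t, so ∇h=0 decouples.
∂h/∂s = 15s(s - 3)(s - 2)(s + 1) = 0 at s ∈ {-1, 0, 2, 3}; ∂h/∂t = 4(t - 3)(t - 2)(t + 2) = 0 at t ∈ {-2, 2, 3}.
The Hessian is diagonal: diag(h_ss, h_tt). Second derivatives: h_ss(-1)=-180, h_ss(0)=90, h_ss(2)=-90, h_ss(3)=180; h_tt(-2)=80, h_tt(2)=-16, h_tt(3)=20.
Local maxima occur where both diagonal entries negative: (-1, 2), (2, 2). Count: 2.

2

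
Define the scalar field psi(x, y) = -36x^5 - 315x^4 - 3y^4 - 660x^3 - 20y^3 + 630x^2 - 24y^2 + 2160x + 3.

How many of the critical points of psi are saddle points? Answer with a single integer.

6

psi separates as a function of x plus a function of y, so ∇psi=0 decouples.
∂psi/∂x = -180(x - 1)(x + 1)(x + 3)(x + 4) = 0 at x ∈ {-4, -3, -1, 1}; ∂psi/∂y = -12y(y + 1)(y + 4) = 0 at y ∈ {-4, -1, 0}.
The Hessian is diagonal: diag(psi_xx, psi_yy). Second derivatives: psi_xx(-4)=2700, psi_xx(-3)=-1440, psi_xx(-1)=2160, psi_xx(1)=-7200; psi_yy(-4)=-144, psi_yy(-1)=36, psi_yy(0)=-48.
Saddle points occur where the two diagonal entries have opposite signs: (-4, -4), (-4, 0), (-3, -1), (-1, -4), (-1, 0), (1, -1). Count: 6.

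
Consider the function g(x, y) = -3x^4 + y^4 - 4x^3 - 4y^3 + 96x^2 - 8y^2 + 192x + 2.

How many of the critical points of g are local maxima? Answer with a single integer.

2

g separates as a function of x plus a function of y, so ∇g=0 decouples.
∂g/∂x = -12(x - 4)(x + 1)(x + 4) = 0 at x ∈ {-4, -1, 4}; ∂g/∂y = 4y(y - 4)(y + 1) = 0 at y ∈ {-1, 0, 4}.
The Hessian is diagonal: diag(g_xx, g_yy). Second derivatives: g_xx(-4)=-288, g_xx(-1)=180, g_xx(4)=-480; g_yy(-1)=20, g_yy(0)=-16, g_yy(4)=80.
Local maxima occur where both diagonal entries negative: (-4, 0), (4, 0). Count: 2.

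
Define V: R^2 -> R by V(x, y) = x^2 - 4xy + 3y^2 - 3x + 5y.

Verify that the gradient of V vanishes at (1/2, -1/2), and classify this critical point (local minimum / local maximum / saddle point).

∇V = (2x - 4y - 3, -4x + 6y + 5); substituting (1/2, -1/2) gives ∇V = (0, 0), so (1/2, -1/2) is indeed a critical point.
The Hessian of V is constant: H = [[2, -4], [-4, 6]].
det(H) = 2·6 − (-4)² = -4.
Since det(H) < 0, H is indefinite and the critical point is a saddle point.

saddle point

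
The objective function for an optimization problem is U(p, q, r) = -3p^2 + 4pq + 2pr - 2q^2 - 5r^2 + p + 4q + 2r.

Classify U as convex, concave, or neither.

U is quadratic, so its Hessian is the constant matrix H = [[-6, 4, 2], [4, -4, 0], [2, 0, -10]].
Leading principal minors: -6, 8, -64.
Signs alternate −, +, − ⇒ H ≺ 0 ⇒ concave.

concave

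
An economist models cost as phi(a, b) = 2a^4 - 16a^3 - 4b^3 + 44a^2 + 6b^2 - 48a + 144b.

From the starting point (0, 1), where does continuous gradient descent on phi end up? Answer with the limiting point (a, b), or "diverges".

(1, -3)

phi is separable, so gradient descent decouples: a follows -∂phi/∂a, b follows -∂phi/∂b.
∂phi/∂a = 8(a - 3)(a - 2)(a - 1); at a=0 this is -48, so a increases.
∂phi/∂b = -12(b - 4)(b + 3); at b=1 this is 144, so b decreases.
a converges to its nearest critical value 1 (a local min of the a-part); b converges to -3. The iterate converges to (1, -3).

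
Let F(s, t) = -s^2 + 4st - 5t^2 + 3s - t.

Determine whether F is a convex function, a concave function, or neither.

F is quadratic, so its Hessian is the constant matrix H = [[-2, 4], [4, -10]].
det(H) = 4, tr(H) = -12.
det(H) > 0 and tr(H) < 0, so H is negative definite everywhere: concave.

concave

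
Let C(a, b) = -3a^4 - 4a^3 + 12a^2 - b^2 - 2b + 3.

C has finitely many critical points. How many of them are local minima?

0

C separates as a function of a plus a function of b, so ∇C=0 decouples.
∂C/∂a = -12a(a - 1)(a + 2) = 0 at a ∈ {-2, 0, 1}; ∂C/∂b = -2(b + 1) = 0 at b ∈ {-1}.
The Hessian is diagonal: diag(C_aa, C_bb). Second derivatives: C_aa(-2)=-72, C_aa(0)=24, C_aa(1)=-36; C_bb(-1)=-2.
Local minima occur where both diagonal entries positive: none. Count: 0.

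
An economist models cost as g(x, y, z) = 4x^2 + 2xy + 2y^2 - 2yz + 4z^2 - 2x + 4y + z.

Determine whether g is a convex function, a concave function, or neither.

g is quadratic, so its Hessian is the constant matrix H = [[8, 2, 0], [2, 4, -2], [0, -2, 8]].
Leading principal minors: 8, 28, 192.
All positive ⇒ H ≻ 0 ⇒ convex.

convex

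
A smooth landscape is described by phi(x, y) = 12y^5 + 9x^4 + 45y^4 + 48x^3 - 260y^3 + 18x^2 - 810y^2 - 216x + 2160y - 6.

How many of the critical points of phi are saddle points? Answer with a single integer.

6

phi separates as a function of x plus a function of y, so ∇phi=0 decouples.
∂phi/∂x = 36(x - 1)(x + 2)(x + 3) = 0 at x ∈ {-3, -2, 1}; ∂phi/∂y = 60(y - 3)(y - 1)(y + 3)(y + 4) = 0 at y ∈ {-4, -3, 1, 3}.
The Hessian is diagonal: diag(phi_xx, phi_yy). Second derivatives: phi_xx(-3)=144, phi_xx(-2)=-108, phi_xx(1)=432; phi_yy(-4)=-2100, phi_yy(-3)=1440, phi_yy(1)=-2400, phi_yy(3)=5040.
Saddle points occur where the two diagonal entries have opposite signs: (-3, -4), (-3, 1), (-2, -3), (-2, 3), (1, -4), (1, 1). Count: 6.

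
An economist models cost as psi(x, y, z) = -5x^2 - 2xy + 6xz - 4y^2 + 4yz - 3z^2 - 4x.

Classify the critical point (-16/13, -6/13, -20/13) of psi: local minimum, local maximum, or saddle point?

local maximum

The Hessian is constant: H = [[-10, -2, 6], [-2, -8, 4], [6, 4, -6]].
Leading principal minors: Δ₁ = -10, Δ₂ = 76, Δ₃ = -104.
The minors alternate sign starting negative (−, +, −), so H is negative definite: a local maximum.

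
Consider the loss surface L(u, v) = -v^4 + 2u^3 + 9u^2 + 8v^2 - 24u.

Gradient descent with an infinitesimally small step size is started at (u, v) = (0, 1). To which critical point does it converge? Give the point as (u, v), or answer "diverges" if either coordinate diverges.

L is separable, so gradient descent decouples: u follows -∂L/∂u, v follows -∂L/∂v.
∂L/∂u = 6(u - 1)(u + 4); at u=0 this is -24, so u increases.
∂L/∂v = -4v(v - 2)(v + 2); at v=1 this is 12, so v decreases.
u converges to its nearest critical value 1 (a local min of the u-part); v converges to 0. The iterate converges to (1, 0).

(1, 0)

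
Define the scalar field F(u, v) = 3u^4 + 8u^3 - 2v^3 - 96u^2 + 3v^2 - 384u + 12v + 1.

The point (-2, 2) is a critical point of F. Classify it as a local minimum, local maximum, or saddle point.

local maximum

The mixed partial ∂²F/∂u∂v is 0, so the Hessian at any point is diag(F_uu, F_vv) = diag(12(3u^2 + 4u - 16), 6(-2v + 1)).
At (-2, 2): H = diag(-144, -18).
Both eigenvalues are negative, so H is negative definite: a local maximum.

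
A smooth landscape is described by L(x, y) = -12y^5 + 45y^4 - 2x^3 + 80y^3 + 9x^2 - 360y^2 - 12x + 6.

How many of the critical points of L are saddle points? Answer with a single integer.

L separates as a function of x plus a function of y, so ∇L=0 decouples.
∂L/∂x = -6(x - 2)(x - 1) = 0 at x ∈ {1, 2}; ∂L/∂y = -60y(y - 3)(y - 2)(y + 2) = 0 at y ∈ {-2, 0, 2, 3}.
The Hessian is diagonal: diag(L_xx, L_yy). Second derivatives: L_xx(1)=6, L_xx(2)=-6; L_yy(-2)=2400, L_yy(0)=-720, L_yy(2)=480, L_yy(3)=-900.
Saddle points occur where the two diagonal entries have opposite signs: (1, 0), (1, 3), (2, -2), (2, 2). Count: 4.

4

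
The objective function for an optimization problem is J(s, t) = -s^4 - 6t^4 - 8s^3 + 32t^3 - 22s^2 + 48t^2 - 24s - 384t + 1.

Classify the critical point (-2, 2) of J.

The mixed partial ∂²J/∂s∂t is 0, so the Hessian at any point is diag(J_ss, J_tt) = diag(-4(3s^2 + 12s + 11), 24(-3t^2 + 8t + 4)).
At (-2, 2): H = diag(4, 192).
Both eigenvalues are positive, so H is positive definite: a local minimum.

local minimum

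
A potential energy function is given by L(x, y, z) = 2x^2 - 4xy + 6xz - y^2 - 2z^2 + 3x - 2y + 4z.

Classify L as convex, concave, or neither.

L is quadratic, so its Hessian is the constant matrix H = [[4, -4, 6], [-4, -2, 0], [6, 0, -4]].
Leading principal minors: 4, -24, 168.
Neither pattern holds ⇒ H is indefinite ⇒ neither convex nor concave.

neither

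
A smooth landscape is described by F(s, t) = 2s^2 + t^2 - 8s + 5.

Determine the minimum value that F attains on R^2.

-3

F(s,t) separates as P(s) + Q(t) + 5, so its minimum is min P + min Q + 5.
P'(s) = 4s - 8 vanishes at s ∈ {2}; Q'(t) = 2t vanishes at t ∈ {0}.
Local minima of P (where P''>0): P(2)=-8. Local minima of Q: Q(0)=0.
So the global minimum of F is P(2) + Q(0) + 5 = -8 + 0 + 5 = -3, attained at (2, 0).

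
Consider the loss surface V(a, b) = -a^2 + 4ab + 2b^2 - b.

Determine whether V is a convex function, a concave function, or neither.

V is quadratic, so its Hessian is the constant matrix H = [[-2, 4], [4, 4]].
det(H) = -24, tr(H) = 2.
det(H) < 0, so H is indefinite: neither convex nor concave.

neither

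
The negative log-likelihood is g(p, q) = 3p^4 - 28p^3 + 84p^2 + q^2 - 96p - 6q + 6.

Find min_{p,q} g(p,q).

-67

g(p,q) separates as A(p) + B(q) + 6, so its minimum is min A + min B + 6.
A'(p) = 12(p - 4)(p - 2)(p - 1) vanishes at p ∈ {1, 2, 4}; B'(q) = 2q - 6 vanishes at q ∈ {3}.
Local minima of A (where A''>0): A(1)=-37, A(4)=-64. Local minima of B: B(3)=-9.
So the global minimum of g is A(4) + B(3) + 6 = -64 − 9 + 6 = -67, attained at (4, 3).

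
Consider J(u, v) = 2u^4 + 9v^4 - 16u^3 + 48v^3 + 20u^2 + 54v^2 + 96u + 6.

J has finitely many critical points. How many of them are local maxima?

1

J separates as a function of u plus a function of v, so ∇J=0 decouples.
∂J/∂u = 8(u - 4)(u - 3)(u + 1) = 0 at u ∈ {-1, 3, 4}; ∂J/∂v = 36v(v + 1)(v + 3) = 0 at v ∈ {-3, -1, 0}.
The Hessian is diagonal: diag(J_uu, J_vv). Second derivatives: J_uu(-1)=160, J_uu(3)=-32, J_uu(4)=40; J_vv(-3)=216, J_vv(-1)=-72, J_vv(0)=108.
Local maxima occur where both diagonal entries negative: (3, -1). Count: 1.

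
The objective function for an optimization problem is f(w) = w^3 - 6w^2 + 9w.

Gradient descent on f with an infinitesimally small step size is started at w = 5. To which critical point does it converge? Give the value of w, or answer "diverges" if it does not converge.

3

f'(w) = 3(w - 3)(w - 1), so f'(5) = 24.
Gradient descent moves in the -f' direction, i.e. w is decreasing.
The nearest critical point in that direction is w = 3, where f'' = 6 > 0 (a local minimum). The iterate converges there.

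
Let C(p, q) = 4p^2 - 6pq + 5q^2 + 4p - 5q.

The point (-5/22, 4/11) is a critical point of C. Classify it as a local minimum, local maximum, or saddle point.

The Hessian of C is constant: H = [[8, -6], [-6, 10]].
det(H) = 8·10 − (-6)² = 44.
det(H) > 0 and tr(H) = 18 > 0, so H is positive definite and the point is a local minimum.

local minimum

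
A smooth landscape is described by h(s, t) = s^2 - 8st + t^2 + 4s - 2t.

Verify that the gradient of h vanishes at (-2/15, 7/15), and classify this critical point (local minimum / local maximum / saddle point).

∇h = (2s - 8t + 4, -8s + 2t - 2); substituting (-2/15, 7/15) gives ∇h = (0, 0), so (-2/15, 7/15) is indeed a critical point.
The Hessian of h is constant: H = [[2, -8], [-8, 2]].
det(H) = 2·2 − (-8)² = -60.
Since det(H) < 0, H is indefinite and the critical point is a saddle point.

saddle point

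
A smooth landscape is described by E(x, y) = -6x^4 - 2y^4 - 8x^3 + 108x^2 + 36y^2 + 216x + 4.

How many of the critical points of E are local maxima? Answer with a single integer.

4

E separates as a function of x plus a function of y, so ∇E=0 decouples.
∂E/∂x = -24(x - 3)(x + 1)(x + 3) = 0 at x ∈ {-3, -1, 3}; ∂E/∂y = -8y(y - 3)(y + 3) = 0 at y ∈ {-3, 0, 3}.
The Hessian is diagonal: diag(E_xx, E_yy). Second derivatives: E_xx(-3)=-288, E_xx(-1)=192, E_xx(3)=-576; E_yy(-3)=-144, E_yy(0)=72, E_yy(3)=-144.
Local maxima occur where both diagonal entries negative: (-3, -3), (-3, 3), (3, -3), (3, 3). Count: 4.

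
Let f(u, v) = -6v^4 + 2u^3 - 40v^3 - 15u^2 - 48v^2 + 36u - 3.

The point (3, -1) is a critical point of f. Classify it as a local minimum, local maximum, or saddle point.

local minimum

The mixed partial ∂²f/∂u∂v is 0, so the Hessian at any point is diag(f_uu, f_vv) = diag(6(2u - 5), -24(3v^2 + 10v + 4)).
At (3, -1): H = diag(6, 72).
Both eigenvalues are positive, so H is positive definite: a local minimum.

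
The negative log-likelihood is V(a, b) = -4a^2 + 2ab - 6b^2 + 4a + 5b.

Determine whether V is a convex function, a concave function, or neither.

concave

V is quadratic, so its Hessian is the constant matrix H = [[-8, 2], [2, -12]].
det(H) = 92, tr(H) = -20.
det(H) > 0 and tr(H) < 0, so H is negative definite everywhere: concave.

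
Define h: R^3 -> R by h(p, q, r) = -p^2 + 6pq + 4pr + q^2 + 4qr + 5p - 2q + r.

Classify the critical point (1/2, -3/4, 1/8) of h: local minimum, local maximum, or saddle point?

saddle point

The Hessian is constant: H = [[-2, 6, 4], [6, 2, 4], [4, 4, 0]].
Leading principal minors: Δ₁ = -2, Δ₂ = -40, Δ₃ = 192.
The minors fit neither the all-positive nor the alternating-sign pattern, so H is indefinite: a saddle point.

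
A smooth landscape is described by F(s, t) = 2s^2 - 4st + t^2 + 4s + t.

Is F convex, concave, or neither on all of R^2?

F is quadratic, so its Hessian is the constant matrix H = [[4, -4], [-4, 2]].
det(H) = -8, tr(H) = 6.
det(H) < 0, so H is indefinite: neither convex nor concave.

neither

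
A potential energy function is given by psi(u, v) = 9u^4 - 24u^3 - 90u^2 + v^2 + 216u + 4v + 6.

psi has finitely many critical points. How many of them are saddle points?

psi separates as a function of u plus a function of v, so ∇psi=0 decouples.
∂psi/∂u = 36(u - 3)(u - 1)(u + 2) = 0 at u ∈ {-2, 1, 3}; ∂psi/∂v = 2(v + 2) = 0 at v ∈ {-2}.
The Hessian is diagonal: diag(psi_uu, psi_vv). Second derivatives: psi_uu(-2)=540, psi_uu(1)=-216, psi_uu(3)=360; psi_vv(-2)=2.
Saddle points occur where the two diagonal entries have opposite signs: (1, -2). Count: 1.

1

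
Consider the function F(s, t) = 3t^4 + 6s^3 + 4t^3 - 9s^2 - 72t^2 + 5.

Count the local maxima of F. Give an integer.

1

F separates as a function of s plus a function of t, so ∇F=0 decouples.
∂F/∂s = 18s(s - 1) = 0 at s ∈ {0, 1}; ∂F/∂t = 12t(t - 3)(t + 4) = 0 at t ∈ {-4, 0, 3}.
The Hessian is diagonal: diag(F_ss, F_tt). Second derivatives: F_ss(0)=-18, F_ss(1)=18; F_tt(-4)=336, F_tt(0)=-144, F_tt(3)=252.
Local maxima occur where both diagonal entries negative: (0, 0). Count: 1.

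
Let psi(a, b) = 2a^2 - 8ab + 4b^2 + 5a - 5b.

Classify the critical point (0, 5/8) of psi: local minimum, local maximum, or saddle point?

The Hessian of psi is constant: H = [[4, -8], [-8, 8]].
det(H) = 4·8 − (-8)² = -32.
Since det(H) < 0, H is indefinite and the critical point is a saddle point.

saddle point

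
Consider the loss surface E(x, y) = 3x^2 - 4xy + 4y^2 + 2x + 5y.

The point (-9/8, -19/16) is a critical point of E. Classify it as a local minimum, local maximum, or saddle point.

local minimum

The Hessian of E is constant: H = [[6, -4], [-4, 8]].
det(H) = 6·8 − (-4)² = 32.
det(H) > 0 and tr(H) = 14 > 0, so H is positive definite and the point is a local minimum.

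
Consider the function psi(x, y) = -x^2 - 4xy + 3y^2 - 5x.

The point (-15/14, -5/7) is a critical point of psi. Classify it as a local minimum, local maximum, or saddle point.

saddle point

The Hessian of psi is constant: H = [[-2, -4], [-4, 6]].
det(H) = (-2)·6 − (-4)² = -28.
Since det(H) < 0, H is indefinite and the critical point is a saddle point.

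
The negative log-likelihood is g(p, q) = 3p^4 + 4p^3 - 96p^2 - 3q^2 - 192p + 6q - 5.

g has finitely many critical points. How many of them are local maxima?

g separates as a function of p plus a function of q, so ∇g=0 decouples.
∂g/∂p = 12(p - 4)(p + 1)(p + 4) = 0 at p ∈ {-4, -1, 4}; ∂g/∂q = -6(q - 1) = 0 at q ∈ {1}.
The Hessian is diagonal: diag(g_pp, g_qq). Second derivatives: g_pp(-4)=288, g_pp(-1)=-180, g_pp(4)=480; g_qq(1)=-6.
Local maxima occur where both diagonal entries negative: (-1, 1). Count: 1.

1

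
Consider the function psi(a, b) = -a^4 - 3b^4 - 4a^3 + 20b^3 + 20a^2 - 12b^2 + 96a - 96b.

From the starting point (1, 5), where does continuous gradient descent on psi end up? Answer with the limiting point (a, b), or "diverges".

psi is separable, so gradient descent decouples: a follows -∂psi/∂a, b follows -∂psi/∂b.
∂psi/∂a = -4(a - 3)(a + 2)(a + 4); at a=1 this is 120, so a decreases.
∂psi/∂b = -12(b - 4)(b - 2)(b + 1); at b=5 this is -216, so b increases.
The b-coordinate has no critical point in that direction and runs off to infinity.

diverges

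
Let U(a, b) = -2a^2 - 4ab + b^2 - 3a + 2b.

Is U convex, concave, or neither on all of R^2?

U is quadratic, so its Hessian is the constant matrix H = [[-4, -4], [-4, 2]].
det(H) = -24, tr(H) = -2.
det(H) < 0, so H is indefinite: neither convex nor concave.

neither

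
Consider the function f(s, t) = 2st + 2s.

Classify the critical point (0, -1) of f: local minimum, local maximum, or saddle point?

saddle point

The Hessian of f is constant: H = [[0, 2], [2, 0]].
det(H) = 0·0 − 2² = -4.
Since det(H) < 0, H is indefinite and the critical point is a saddle point.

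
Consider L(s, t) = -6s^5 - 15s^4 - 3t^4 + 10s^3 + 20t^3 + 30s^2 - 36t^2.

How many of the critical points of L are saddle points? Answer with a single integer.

6

L separates as a function of s plus a function of t, so ∇L=0 decouples.
∂L/∂s = -30s(s - 1)(s + 1)(s + 2) = 0 at s ∈ {-2, -1, 0, 1}; ∂L/∂t = -12t(t - 3)(t - 2) = 0 at t ∈ {0, 2, 3}.
The Hessian is diagonal: diag(L_ss, L_tt). Second derivatives: L_ss(-2)=180, L_ss(-1)=-60, L_ss(0)=60, L_ss(1)=-180; L_tt(0)=-72, L_tt(2)=24, L_tt(3)=-36.
Saddle points occur where the two diagonal entries have opposite signs: (-2, 0), (-2, 3), (-1, 2), (0, 0), (0, 3), (1, 2). Count: 6.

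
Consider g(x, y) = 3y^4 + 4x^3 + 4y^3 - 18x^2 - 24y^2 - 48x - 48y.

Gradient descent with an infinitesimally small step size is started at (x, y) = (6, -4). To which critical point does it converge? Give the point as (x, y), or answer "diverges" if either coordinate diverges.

(4, -2)

g is separable, so gradient descent decouples: x follows -∂g/∂x, y follows -∂g/∂y.
∂g/∂x = 12(x - 4)(x + 1); at x=6 this is 168, so x decreases.
∂g/∂y = 12(y - 2)(y + 1)(y + 2); at y=-4 this is -432, so y increases.
x converges to its nearest critical value 4 (a local min of the x-part); y converges to -2. The iterate converges to (4, -2).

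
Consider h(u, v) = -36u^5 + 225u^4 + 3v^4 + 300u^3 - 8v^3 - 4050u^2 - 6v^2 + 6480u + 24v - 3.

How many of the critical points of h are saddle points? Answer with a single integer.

h separates as a function of u plus a function of v, so ∇h=0 decouples.
∂h/∂u = -180(u - 4)(u - 3)(u - 1)(u + 3) = 0 at u ∈ {-3, 1, 3, 4}; ∂h/∂v = 12(v - 2)(v - 1)(v + 1) = 0 at v ∈ {-1, 1, 2}.
The Hessian is diagonal: diag(h_uu, h_vv). Second derivatives: h_uu(-3)=30240, h_uu(1)=-4320, h_uu(3)=2160, h_uu(4)=-3780; h_vv(-1)=72, h_vv(1)=-24, h_vv(2)=36.
Saddle points occur where the two diagonal entries have opposite signs: (-3, 1), (1, -1), (1, 2), (3, 1), (4, -1), (4, 2). Count: 6.

6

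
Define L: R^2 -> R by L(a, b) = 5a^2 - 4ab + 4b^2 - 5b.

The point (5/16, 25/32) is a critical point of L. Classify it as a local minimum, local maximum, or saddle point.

local minimum

The Hessian of L is constant: H = [[10, -4], [-4, 8]].
det(H) = 10·8 − (-4)² = 64.
det(H) > 0 and tr(H) = 18 > 0, so H is positive definite and the point is a local minimum.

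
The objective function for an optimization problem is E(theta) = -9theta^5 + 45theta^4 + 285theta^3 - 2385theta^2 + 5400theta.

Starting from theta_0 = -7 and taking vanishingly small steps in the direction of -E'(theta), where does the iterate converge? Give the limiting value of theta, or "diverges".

E'(theta) = -45(theta - 4)(theta - 3)(theta - 2)(theta + 5), so E'(-7) = -89100.
Gradient descent moves in the -E' direction, i.e. theta is increasing.
The nearest critical point in that direction is theta = -5, where E'' = 22680 > 0 (a local minimum). The iterate converges there.

-5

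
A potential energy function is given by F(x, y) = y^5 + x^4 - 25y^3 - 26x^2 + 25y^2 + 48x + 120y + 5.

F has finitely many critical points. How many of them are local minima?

F separates as a function of x plus a function of y, so ∇F=0 decouples.
∂F/∂x = 4(x - 3)(x - 1)(x + 4) = 0 at x ∈ {-4, 1, 3}; ∂F/∂y = 5(y - 3)(y - 2)(y + 1)(y + 4) = 0 at y ∈ {-4, -1, 2, 3}.
The Hessian is diagonal: diag(F_xx, F_yy). Second derivatives: F_xx(-4)=140, F_xx(1)=-40, F_xx(3)=56; F_yy(-4)=-630, F_yy(-1)=180, F_yy(2)=-90, F_yy(3)=140.
Local minima occur where both diagonal entries positive: (-4, -1), (-4, 3), (3, -1), (3, 3). Count: 4.

4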